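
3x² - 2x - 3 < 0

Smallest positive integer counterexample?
Testing positive integers:
x = 1: LHS = 3·1² - 2·1 - 3 = -2; -2 < 0 — holds
x = 2: LHS = 3·2² - 2·2 - 3 = 5; 5 < 0 — FAILS  ← smallest positive counterexample

Answer: x = 2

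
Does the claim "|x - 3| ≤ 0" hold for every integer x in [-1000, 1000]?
The claim fails at x = 0:
x = 0: LHS = |0 - 3| = |-3| = 3; 3 ≤ 0 — FAILS

Because a single integer refutes it, the statement is false.

Answer: False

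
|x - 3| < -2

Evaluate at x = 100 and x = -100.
x = 100: LHS = |100 - 3| = |97| = 97; 97 < -2 — FAILS
x = -100: LHS = |(-100) - 3| = |-103| = 103; 103 < -2 — FAILS

Answer: No, fails for both x = 100 and x = -100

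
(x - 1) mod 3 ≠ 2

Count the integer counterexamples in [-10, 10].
Counterexamples in [-10, 10]: {-9, -6, -3, 0, 3, 6, 9}.

Counting them gives 7 values.

Answer: 7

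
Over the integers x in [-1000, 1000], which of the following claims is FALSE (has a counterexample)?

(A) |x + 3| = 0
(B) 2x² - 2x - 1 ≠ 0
(A) x = 0: LHS = |0 + 3| = |3| = 3; 3 = 0 — FAILS

(B) Track d = LHS − RHS over the integers in [-1000, 1000]. Equality would need d = 0, but d changes sign only between consecutive integers, jumping over 0:
x = -1: LHS = 2·(-1)² - 2·(-1) - 1 = 3; 3 ≠ 0 — holds  (d = 3)
x = 0: LHS = 2·0² - 2·0 - 1 = -1; -1 ≠ 0 — holds  (d = -1)
x = 1: LHS = 2·1² - 2·1 - 1 = -1; -1 ≠ 0 — holds  (d = -1)
x = 2: LHS = 2·2² - 2·2 - 1 = 3; 3 ≠ 0 — holds  (d = 3)
Away from these crossings d keeps a constant sign, and checking every integer in [-1000, 1000] confirms d ≠ 0 throughout. Hence the two sides are never equal, so the relation holds for every integer in [-1000, 1000].

Only (A) has a counterexample.

Answer: A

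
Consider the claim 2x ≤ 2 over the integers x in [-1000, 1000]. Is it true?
The claim fails at x = 2:
x = 2: LHS = 2·2 = 4; 4 ≤ 2 — FAILS

Because a single integer refutes it, the statement is false.

Answer: False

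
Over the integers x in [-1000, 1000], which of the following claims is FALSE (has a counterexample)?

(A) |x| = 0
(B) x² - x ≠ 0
(A) x = 1: LHS = |1| = 1; 1 = 0 — FAILS
(B) x = 0: LHS = 0² - 0 = 0; 0 ≠ 0 — FAILS

Answer: Both A and B are false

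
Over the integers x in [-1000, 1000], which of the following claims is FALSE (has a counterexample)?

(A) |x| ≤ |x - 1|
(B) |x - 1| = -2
(A) x = 1: LHS = |1| = 1, RHS = |1 - 1| = |0| = 0; 1 ≤ 0 — FAILS
(B) x = 0: LHS = |0 - 1| = |-1| = 1; 1 = -2 — FAILS

Answer: Both A and B are false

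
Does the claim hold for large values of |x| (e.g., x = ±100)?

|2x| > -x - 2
x = 100: LHS = |2·100| = |200| = 200, RHS = -100 - 2 = -102; 200 > -102 — holds
x = -100: LHS = |2·(-100)| = |-200| = 200, RHS = -(-100) - 2 = 98; 200 > 98 — holds

Answer: Yes, holds for both x = 100 and x = -100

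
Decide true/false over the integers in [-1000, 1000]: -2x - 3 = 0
The claim fails at x = 0:
x = 0: LHS = -2·0 - 3 = -3; -3 = 0 — FAILS

Because a single integer refutes it, the statement is false.

Answer: False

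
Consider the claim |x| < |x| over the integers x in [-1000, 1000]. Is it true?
The claim fails at x = 0:
x = 0: LHS = |0| = 0, RHS = |0| = 0; 0 < 0 — FAILS

Because a single integer refutes it, the statement is false.

Answer: False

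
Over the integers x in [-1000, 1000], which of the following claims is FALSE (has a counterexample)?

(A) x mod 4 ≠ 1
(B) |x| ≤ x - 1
(A) x = 1: LHS = 1 mod 4 = 1; 1 ≠ 1 — FAILS
(B) x = 0: LHS = |0| = 0, RHS = 0 - 1 = -1; 0 ≤ -1 — FAILS

Answer: Both A and B are false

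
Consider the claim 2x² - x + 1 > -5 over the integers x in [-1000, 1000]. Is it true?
Over all integers in [-1000, 1000], LHS − RHS is smallest at x = 0, where it equals 6:
x = 0: LHS = 2·0² - 0 + 1 = 1; 1 > -5 — holds
At the ends of the range:
x = -1000: LHS = 2·(-1000)² - (-1000) + 1 = 2001001; 2001001 > -5 — holds
x = 1000: LHS = 2·1000² - 1000 + 1 = 1999001; 1999001 > -5 — holds
Hence LHS − RHS is never zero or negative, i.e. LHS > RHS throughout, so the relation holds for every integer in [-1000, 1000].

No counterexample exists.

Answer: True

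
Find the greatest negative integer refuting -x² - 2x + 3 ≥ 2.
Testing negative integers from -1 downward:
x = -1: LHS = -(-1)² - 2·(-1) + 3 = 4; 4 ≥ 2 — holds
x = -2: LHS = -(-2)² - 2·(-2) + 3 = 3; 3 ≥ 2 — holds
x = -3: LHS = -(-3)² - 2·(-3) + 3 = 0; 0 ≥ 2 — FAILS  ← closest negative counterexample to 0

Answer: x = -3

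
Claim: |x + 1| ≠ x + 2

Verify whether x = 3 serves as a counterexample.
Substitute x = 3 into the relation:
x = 3: LHS = |3 + 1| = |4| = 4, RHS = 3 + 2 = 5; 4 ≠ 5 — holds

The relation holds at x = 3, so it is not a counterexample.

Answer: No, x = 3 is not a counterexample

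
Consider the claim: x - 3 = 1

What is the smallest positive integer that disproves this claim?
Testing positive integers:
x = 1: LHS = 1 - 3 = -2; -2 = 1 — FAILS  ← smallest positive counterexample

Answer: x = 1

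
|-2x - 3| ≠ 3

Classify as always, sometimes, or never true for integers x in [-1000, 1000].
Holds at x = 1: LHS = |-2·1 - 3| = |-5| = 5; 5 ≠ 3 — holds
Fails at x = 0: LHS = |-2·0 - 3| = |-3| = 3; 3 ≠ 3 — FAILS
It is satisfied by some integers in the range but not all.

Answer: Sometimes true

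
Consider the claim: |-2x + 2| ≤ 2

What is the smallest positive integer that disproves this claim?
Testing positive integers:
x = 1: LHS = |-2·1 + 2| = |0| = 0; 0 ≤ 2 — holds
x = 2: LHS = |-2·2 + 2| = |-2| = 2; 2 ≤ 2 — holds
x = 3: LHS = |-2·3 + 2| = |-4| = 4; 4 ≤ 2 — FAILS  ← smallest positive counterexample

Answer: x = 3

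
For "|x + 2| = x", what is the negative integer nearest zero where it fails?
Testing negative integers from -1 downward:
x = -1: LHS = |(-1) + 2| = |1| = 1; 1 = -1 — FAILS  ← closest negative counterexample to 0

Answer: x = -1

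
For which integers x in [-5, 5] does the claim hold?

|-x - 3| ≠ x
Over all integers in [-5, 5], LHS − RHS is always positive; it is smallest at x = 0, where it equals 3:
x = 0: LHS = |-0 - 3| = |-3| = 3; 3 ≠ 0 — holds
At the ends of the range:
x = -5: LHS = |-(-5) - 3| = |2| = 2; 2 ≠ -5 — holds
x = 5: LHS = |-5 - 3| = |-8| = 8; 8 ≠ 5 — holds
Hence LHS − RHS is never 0, i.e. the two sides are never equal, so the relation holds for every integer in [-5, 5].

Answer: All integers in [-5, 5]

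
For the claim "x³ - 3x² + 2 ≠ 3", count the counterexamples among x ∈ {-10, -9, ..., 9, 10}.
Track d = LHS − RHS over the integers in [-10, 10]. Equality would need d = 0, but d changes sign only between consecutive integers, jumping over 0:
x = 3: LHS = 3³ - 3·3² + 2 = 2; 2 ≠ 3 — holds  (d = -1)
x = 4: LHS = 4³ - 3·4² + 2 = 18; 18 ≠ 3 — holds  (d = 15)
Away from these crossings d keeps a constant sign, and checking every integer in [-10, 10] confirms d ≠ 0 throughout. Hence the two sides are never equal, so the relation holds for every integer in [-10, 10].

No counterexample appears in that range.

Answer: 0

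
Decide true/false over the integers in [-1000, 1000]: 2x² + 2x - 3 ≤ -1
The claim fails at x = 1:
x = 1: LHS = 2·1² + 2·1 - 3 = 1; 1 ≤ -1 — FAILS

Because a single integer refutes it, the statement is false.

Answer: False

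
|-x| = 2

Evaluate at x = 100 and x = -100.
x = 100: LHS = |-100| = 100; 100 = 2 — FAILS
x = -100: LHS = |-(-100)| = |100| = 100; 100 = 2 — FAILS

Answer: No, fails for both x = 100 and x = -100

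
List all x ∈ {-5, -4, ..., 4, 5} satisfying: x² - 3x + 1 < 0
Holds for: {1, 2}
Fails for: {-5, -4, -3, -2, -1, 0, 3, 4, 5}

Answer: {1, 2}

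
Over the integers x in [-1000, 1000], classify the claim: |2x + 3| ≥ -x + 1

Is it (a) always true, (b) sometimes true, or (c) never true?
Holds at x = 0: LHS = |2·0 + 3| = |3| = 3, RHS = -0 + 1 = 1; 3 ≥ 1 — holds
Fails at x = -1: LHS = |2·(-1) + 3| = |1| = 1, RHS = -(-1) + 1 = 2; 1 ≥ 2 — FAILS
It is satisfied by some integers in the range but not all.

Answer: Sometimes true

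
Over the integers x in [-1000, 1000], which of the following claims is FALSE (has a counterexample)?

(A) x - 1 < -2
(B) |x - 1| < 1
(A) x = 0: LHS = 0 - 1 = -1; -1 < -2 — FAILS
(B) x = 0: LHS = |0 - 1| = |-1| = 1; 1 < 1 — FAILS

Answer: Both A and B are false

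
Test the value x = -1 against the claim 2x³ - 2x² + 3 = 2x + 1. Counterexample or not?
Substitute x = -1 into the relation:
x = -1: LHS = 2·(-1)³ - 2·(-1)² + 3 = -1, RHS = 2·(-1) + 1 = -1; -1 = -1 — holds

The claim holds here, so x = -1 is not a counterexample. (A counterexample exists elsewhere, e.g. x = 0.)

Answer: No, x = -1 is not a counterexample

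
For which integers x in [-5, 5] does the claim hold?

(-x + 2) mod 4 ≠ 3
Holds for: {-4, -3, -2, 0, 1, 2, 4, 5}
Fails for: {-5, -1, 3}

Answer: {-4, -3, -2, 0, 1, 2, 4, 5}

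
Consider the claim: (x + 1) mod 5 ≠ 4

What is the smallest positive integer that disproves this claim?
Testing positive integers:
x = 1: LHS = (1 + 1) mod 5 = 2 mod 5 = 2; 2 ≠ 4 — holds
x = 2: LHS = (2 + 1) mod 5 = 3 mod 5 = 3; 3 ≠ 4 — holds
x = 3: LHS = (3 + 1) mod 5 = 4 mod 5 = 4; 4 ≠ 4 — FAILS  ← smallest positive counterexample

Answer: x = 3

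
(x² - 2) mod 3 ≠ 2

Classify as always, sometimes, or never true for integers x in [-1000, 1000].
Holds at x = 0: LHS = (0² - 2) mod 3 = (-2) mod 3 = 1; 1 ≠ 2 — holds
Fails at x = 1: LHS = (1² - 2) mod 3 = (-1) mod 3 = 2; 2 ≠ 2 — FAILS
It is satisfied by some integers in the range but not all.

Answer: Sometimes true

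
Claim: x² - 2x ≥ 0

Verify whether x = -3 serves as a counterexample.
Substitute x = -3 into the relation:
x = -3: LHS = (-3)² - 2·(-3) = 15; 15 ≥ 0 — holds

The claim holds here, so x = -3 is not a counterexample. (A counterexample exists elsewhere, e.g. x = 1.)

Answer: No, x = -3 is not a counterexample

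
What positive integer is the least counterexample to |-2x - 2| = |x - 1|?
Testing positive integers:
x = 1: LHS = |-2·1 - 2| = |-4| = 4, RHS = |1 - 1| = |0| = 0; 4 = 0 — FAILS  ← smallest positive counterexample

Answer: x = 1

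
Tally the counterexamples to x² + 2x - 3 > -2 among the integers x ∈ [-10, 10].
Counterexamples in [-10, 10]: {-2, -1, 0}.

Counting them gives 3 values.

Answer: 3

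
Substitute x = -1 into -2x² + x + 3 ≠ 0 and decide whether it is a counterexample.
Substitute x = -1 into the relation:
x = -1: LHS = -2·(-1)² + (-1) + 3 = 0; 0 ≠ 0 — FAILS

Since the claim fails at x = -1, this value is a counterexample.

Answer: Yes, x = -1 is a counterexample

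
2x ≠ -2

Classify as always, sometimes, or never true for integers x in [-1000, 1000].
Holds at x = 0: LHS = 2·0 = 0; 0 ≠ -2 — holds
Fails at x = -1: LHS = 2·(-1) = -2; -2 ≠ -2 — FAILS
It is satisfied by some integers in the range but not all.

Answer: Sometimes true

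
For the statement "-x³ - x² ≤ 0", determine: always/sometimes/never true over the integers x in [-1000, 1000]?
Holds at x = 0: LHS = -0³ - 0² = 0; 0 ≤ 0 — holds
Fails at x = -2: LHS = -(-2)³ - (-2)² = 4; 4 ≤ 0 — FAILS
It is satisfied by some integers in the range but not all.

Answer: Sometimes true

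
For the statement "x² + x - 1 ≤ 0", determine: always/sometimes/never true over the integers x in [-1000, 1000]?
Holds at x = 0: LHS = 0² + 0 - 1 = -1; -1 ≤ 0 — holds
Fails at x = 1: LHS = 1² + 1 - 1 = 1; 1 ≤ 0 — FAILS
It is satisfied by some integers in the range but not all.

Answer: Sometimes true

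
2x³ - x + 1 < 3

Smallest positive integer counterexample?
Testing positive integers:
x = 1: LHS = 2·1³ - 1 + 1 = 2; 2 < 3 — holds
x = 2: LHS = 2·2³ - 2 + 1 = 15; 15 < 3 — FAILS  ← smallest positive counterexample

Answer: x = 2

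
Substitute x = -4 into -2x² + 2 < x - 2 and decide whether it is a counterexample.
Substitute x = -4 into the relation:
x = -4: LHS = -2·(-4)² + 2 = -30, RHS = (-4) - 2 = -6; -30 < -6 — holds

The claim holds here, so x = -4 is not a counterexample. (A counterexample exists elsewhere, e.g. x = 0.)

Answer: No, x = -4 is not a counterexample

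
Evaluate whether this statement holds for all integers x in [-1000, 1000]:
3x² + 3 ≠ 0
Over all integers in [-1000, 1000], LHS − RHS is always positive; it is smallest at x = 0, where it equals 3:
x = 0: LHS = 3·0² + 3 = 3; 3 ≠ 0 — holds
At the ends of the range:
x = -1000: LHS = 3·(-1000)² + 3 = 3000003; 3000003 ≠ 0 — holds
x = 1000: LHS = 3·1000² + 3 = 3000003; 3000003 ≠ 0 — holds
Hence LHS − RHS is never 0, i.e. the two sides are never equal, so the relation holds for every integer in [-1000, 1000].

No counterexample exists.

Answer: True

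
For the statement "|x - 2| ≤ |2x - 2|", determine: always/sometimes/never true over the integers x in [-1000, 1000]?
Holds at x = 0: LHS = |0 - 2| = |-2| = 2, RHS = |2·0 - 2| = |-2| = 2; 2 ≤ 2 — holds
Fails at x = 1: LHS = |1 - 2| = |-1| = 1, RHS = |2·1 - 2| = |0| = 0; 1 ≤ 0 — FAILS
It is satisfied by some integers in the range but not all.

Answer: Sometimes true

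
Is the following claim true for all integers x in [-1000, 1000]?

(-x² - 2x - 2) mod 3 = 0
The claim fails at x = 0:
x = 0: LHS = (-0² - 2·0 - 2) mod 3 = (-2) mod 3 = 1; 1 = 0 — FAILS

Because a single integer refutes it, the statement is false.

Answer: False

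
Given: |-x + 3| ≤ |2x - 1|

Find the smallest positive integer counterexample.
Testing positive integers:
x = 1: LHS = |-1 + 3| = |2| = 2, RHS = |2·1 - 1| = |1| = 1; 2 ≤ 1 — FAILS  ← smallest positive counterexample

Answer: x = 1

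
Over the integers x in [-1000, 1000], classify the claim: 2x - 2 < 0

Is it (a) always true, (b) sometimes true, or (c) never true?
Holds at x = 0: LHS = 2·0 - 2 = -2; -2 < 0 — holds
Fails at x = 1: LHS = 2·1 - 2 = 0; 0 < 0 — FAILS
It is satisfied by some integers in the range but not all.

Answer: Sometimes true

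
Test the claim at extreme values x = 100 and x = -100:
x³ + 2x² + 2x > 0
x = 100: LHS = 100³ + 2·100² + 2·100 = 1020200; 1020200 > 0 — holds
x = -100: LHS = (-100)³ + 2·(-100)² + 2·(-100) = -980200; -980200 > 0 — FAILS

Answer: Partially: holds for x = 100, fails for x = -100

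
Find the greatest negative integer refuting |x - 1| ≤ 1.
Testing negative integers from -1 downward:
x = -1: LHS = |(-1) - 1| = |-2| = 2; 2 ≤ 1 — FAILS  ← closest negative counterexample to 0

Answer: x = -1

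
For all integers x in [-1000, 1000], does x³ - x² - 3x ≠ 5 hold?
Track d = LHS − RHS over the integers in [-1000, 1000]. Equality would need d = 0, but d changes sign only between consecutive integers, jumping over 0:
x = 2: LHS = 2³ - 2² - 3·2 = -2; -2 ≠ 5 — holds  (d = -7)
x = 3: LHS = 3³ - 3² - 3·3 = 9; 9 ≠ 5 — holds  (d = 4)
Away from these crossings d keeps a constant sign, and checking every integer in [-1000, 1000] confirms d ≠ 0 throughout. Hence the two sides are never equal, so the relation holds for every integer in [-1000, 1000].

No counterexample exists.

Answer: True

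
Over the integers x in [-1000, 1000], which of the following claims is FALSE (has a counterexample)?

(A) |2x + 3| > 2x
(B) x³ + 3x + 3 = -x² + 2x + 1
(A) Over all integers in [-1000, 1000], LHS − RHS is smallest at x = 0, where it equals 3:
x = 0: LHS = |2·0 + 3| = |3| = 3, RHS = 2·0 = 0; 3 > 0 — holds
At the ends of the range:
x = -1000: LHS = |2·(-1000) + 3| = |-1997| = 1997, RHS = 2·(-1000) = -2000; 1997 > -2000 — holds
x = 1000: LHS = |2·1000 + 3| = |2003| = 2003, RHS = 2·1000 = 2000; 2003 > 2000 — holds
Hence LHS − RHS is never zero or negative, i.e. LHS > RHS throughout, so the relation holds for every integer in [-1000, 1000].

(B) x = 0: LHS = 0³ + 3·0 + 3 = 3, RHS = -0² + 2·0 + 1 = 1; 3 = 1 — FAILS

Only (B) has a counterexample.

Answer: B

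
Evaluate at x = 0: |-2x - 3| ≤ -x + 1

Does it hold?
x = 0: LHS = |-2·0 - 3| = |-3| = 3, RHS = -0 + 1 = 1; 3 ≤ 1 — FAILS

The relation fails at x = 0, so x = 0 is a counterexample.

Answer: No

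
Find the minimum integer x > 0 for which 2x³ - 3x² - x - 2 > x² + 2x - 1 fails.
Testing positive integers:
x = 1: LHS = 2·1³ - 3·1² - 1 - 2 = -4, RHS = 1² + 2·1 - 1 = 2; -4 > 2 — FAILS  ← smallest positive counterexample

Answer: x = 1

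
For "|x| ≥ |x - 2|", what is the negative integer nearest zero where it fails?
Testing negative integers from -1 downward:
x = -1: LHS = |-1| = 1, RHS = |(-1) - 2| = |-3| = 3; 1 ≥ 3 — FAILS  ← closest negative counterexample to 0

Answer: x = -1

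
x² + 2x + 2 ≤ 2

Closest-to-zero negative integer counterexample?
Testing negative integers from -1 downward:
x = -1: LHS = (-1)² + 2·(-1) + 2 = 1; 1 ≤ 2 — holds
x = -2: LHS = (-2)² + 2·(-2) + 2 = 2; 2 ≤ 2 — holds
x = -3: LHS = (-3)² + 2·(-3) + 2 = 5; 5 ≤ 2 — FAILS  ← closest negative counterexample to 0

Answer: x = -3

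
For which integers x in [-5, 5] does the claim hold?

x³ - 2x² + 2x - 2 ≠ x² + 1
Track d = LHS − RHS over the integers in [-5, 5]. Equality would need d = 0, but d changes sign only between consecutive integers, jumping over 0:
x = 2: LHS = 2³ - 2·2² + 2·2 - 2 = 2, RHS = 2² + 1 = 5; 2 ≠ 5 — holds  (d = -3)
x = 3: LHS = 3³ - 2·3² + 2·3 - 2 = 13, RHS = 3² + 1 = 10; 13 ≠ 10 — holds  (d = 3)
Away from these crossings d keeps a constant sign, and checking every integer in [-5, 5] confirms d ≠ 0 throughout. Hence the two sides are never equal, so the relation holds for every integer in [-5, 5].

Answer: All integers in [-5, 5]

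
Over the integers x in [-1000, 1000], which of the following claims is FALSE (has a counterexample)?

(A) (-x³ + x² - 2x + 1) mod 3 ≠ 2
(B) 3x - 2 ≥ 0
(A) x = 1: LHS = (-1³ + 1² - 2·1 + 1) mod 3 = (-1) mod 3 = 2; 2 ≠ 2 — FAILS
(B) x = 0: LHS = 3·0 - 2 = -2; -2 ≥ 0 — FAILS

Answer: Both A and B are false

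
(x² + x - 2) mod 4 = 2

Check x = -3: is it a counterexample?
Substitute x = -3 into the relation:
x = -3: LHS = ((-3)² + (-3) - 2) mod 4 = 4 mod 4 = 0; 0 = 2 — FAILS

Since the claim fails at x = -3, this value is a counterexample.

Answer: Yes, x = -3 is a counterexample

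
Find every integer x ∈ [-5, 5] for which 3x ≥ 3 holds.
Holds for: {1, 2, 3, 4, 5}
Fails for: {-5, -4, -3, -2, -1, 0}

Answer: {1, 2, 3, 4, 5}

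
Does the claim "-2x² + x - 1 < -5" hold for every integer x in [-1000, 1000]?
The claim fails at x = 0:
x = 0: LHS = -2·0² + 0 - 1 = -1; -1 < -5 — FAILS

Because a single integer refutes it, the statement is false.

Answer: False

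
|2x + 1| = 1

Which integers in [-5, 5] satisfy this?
Holds for: {-1, 0}
Fails for: {-5, -4, -3, -2, 1, 2, 3, 4, 5}

Answer: {-1, 0}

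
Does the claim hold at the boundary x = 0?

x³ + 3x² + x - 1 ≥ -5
x = 0: LHS = 0³ + 3·0² + 0 - 1 = -1; -1 ≥ -5 — holds

The relation is satisfied at x = 0.

Answer: Yes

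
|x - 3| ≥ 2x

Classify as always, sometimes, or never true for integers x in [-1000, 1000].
Holds at x = 0: LHS = |0 - 3| = |-3| = 3, RHS = 2·0 = 0; 3 ≥ 0 — holds
Fails at x = 2: LHS = |2 - 3| = |-1| = 1, RHS = 2·2 = 4; 1 ≥ 4 — FAILS
It is satisfied by some integers in the range but not all.

Answer: Sometimes true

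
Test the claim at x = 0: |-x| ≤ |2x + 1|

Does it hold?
x = 0: LHS = |-0| = |0| = 0, RHS = |2·0 + 1| = |1| = 1; 0 ≤ 1 — holds

The relation is satisfied at x = 0.

Answer: Yes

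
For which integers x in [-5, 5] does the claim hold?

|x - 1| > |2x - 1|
Over all integers in [-5, 5], LHS − RHS is largest at x = 0, where it equals 0:
x = 0: LHS = |0 - 1| = |-1| = 1, RHS = |2·0 - 1| = |-1| = 1; 1 > 1 — FAILS
At the ends of the range:
x = -5: LHS = |(-5) - 1| = |-6| = 6, RHS = |2·(-5) - 1| = |-11| = 11; 6 > 11 — FAILS
x = 5: LHS = |5 - 1| = |4| = 4, RHS = |2·5 - 1| = |9| = 9; 4 > 9 — FAILS
Hence LHS − RHS is never positive, i.e. LHS ≤ RHS throughout, so the claimed relation (>) fails for every integer in [-5, 5].

Answer: None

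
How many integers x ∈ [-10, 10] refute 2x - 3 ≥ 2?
Counterexamples in [-10, 10]: {-10, -9, -8, -7, -6, -5, -4, -3, -2, -1, 0, 1, 2}.

Counting them gives 13 values.

Answer: 13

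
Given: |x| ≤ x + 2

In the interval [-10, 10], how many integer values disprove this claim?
Counterexamples in [-10, 10]: {-10, -9, -8, -7, -6, -5, -4, -3, -2}.

Counting them gives 9 values.

Answer: 9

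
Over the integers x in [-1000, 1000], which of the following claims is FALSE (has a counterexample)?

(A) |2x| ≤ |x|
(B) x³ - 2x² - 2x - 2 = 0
(A) x = 1: LHS = |2·1| = |2| = 2, RHS = |1| = 1; 2 ≤ 1 — FAILS
(B) x = 0: LHS = 0³ - 2·0² - 2·0 - 2 = -2; -2 = 0 — FAILS

Answer: Both A and B are false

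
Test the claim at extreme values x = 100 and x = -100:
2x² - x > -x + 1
x = 100: LHS = 2·100² - 100 = 19900, RHS = -100 + 1 = -99; 19900 > -99 — holds
x = -100: LHS = 2·(-100)² - (-100) = 20100, RHS = -(-100) + 1 = 101; 20100 > 101 — holds

Answer: Yes, holds for both x = 100 and x = -100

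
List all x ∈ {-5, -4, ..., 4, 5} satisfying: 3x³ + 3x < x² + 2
Holds for: {-5, -4, -3, -2, -1, 0}
Fails for: {1, 2, 3, 4, 5}

Answer: {-5, -4, -3, -2, -1, 0}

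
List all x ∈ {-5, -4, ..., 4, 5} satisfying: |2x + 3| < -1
An absolute value is never negative, so the left side is ≥ 0 for every x, while the right side is -1. Tightest case in [-5, 5] is x = -1:
x = -1: LHS = |2·(-1) + 3| = |1| = 1; 1 < -1 — FAILS
Hence LHS − RHS is never negative, i.e. LHS ≥ RHS throughout, so the claimed relation (<) fails for every integer in [-5, 5].

Answer: None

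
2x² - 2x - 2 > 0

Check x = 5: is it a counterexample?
Substitute x = 5 into the relation:
x = 5: LHS = 2·5² - 2·5 - 2 = 38; 38 > 0 — holds

The claim holds here, so x = 5 is not a counterexample. (A counterexample exists elsewhere, e.g. x = 0.)

Answer: No, x = 5 is not a counterexample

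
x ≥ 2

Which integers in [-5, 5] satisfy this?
Holds for: {2, 3, 4, 5}
Fails for: {-5, -4, -3, -2, -1, 0, 1}

Answer: {2, 3, 4, 5}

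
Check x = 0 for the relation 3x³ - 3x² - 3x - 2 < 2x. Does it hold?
x = 0: LHS = 3·0³ - 3·0² - 3·0 - 2 = -2, RHS = 2·0 = 0; -2 < 0 — holds

The relation is satisfied at x = 0.

Answer: Yes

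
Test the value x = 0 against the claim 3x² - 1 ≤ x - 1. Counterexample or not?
Substitute x = 0 into the relation:
x = 0: LHS = 3·0² - 1 = -1, RHS = 0 - 1 = -1; -1 ≤ -1 — holds

The claim holds here, so x = 0 is not a counterexample. (A counterexample exists elsewhere, e.g. x = 1.)

Answer: No, x = 0 is not a counterexample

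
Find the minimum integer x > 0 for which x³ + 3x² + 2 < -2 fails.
Testing positive integers:
x = 1: LHS = 1³ + 3·1² + 2 = 6; 6 < -2 — FAILS  ← smallest positive counterexample

Answer: x = 1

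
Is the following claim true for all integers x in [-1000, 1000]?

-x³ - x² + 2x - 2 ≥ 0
The claim fails at x = 0:
x = 0: LHS = -0³ - 0² + 2·0 - 2 = -2; -2 ≥ 0 — FAILS

Because a single integer refutes it, the statement is false.

Answer: False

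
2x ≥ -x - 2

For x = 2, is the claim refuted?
Substitute x = 2 into the relation:
x = 2: LHS = 2·2 = 4, RHS = -2 - 2 = -4; 4 ≥ -4 — holds

The claim holds here, so x = 2 is not a counterexample. (A counterexample exists elsewhere, e.g. x = -1.)

Answer: No, x = 2 is not a counterexample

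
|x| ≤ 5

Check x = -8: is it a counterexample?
Substitute x = -8 into the relation:
x = -8: LHS = |-8| = 8; 8 ≤ 5 — FAILS

Since the claim fails at x = -8, this value is a counterexample.

Answer: Yes, x = -8 is a counterexample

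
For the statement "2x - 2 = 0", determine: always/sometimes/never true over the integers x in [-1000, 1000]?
Holds at x = 1: LHS = 2·1 - 2 = 0; 0 = 0 — holds
Fails at x = 0: LHS = 2·0 - 2 = -2; -2 = 0 — FAILS
It is satisfied by some integers in the range but not all.

Answer: Sometimes true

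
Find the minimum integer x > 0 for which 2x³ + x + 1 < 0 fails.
Testing positive integers:
x = 1: LHS = 2·1³ + 1 + 1 = 4; 4 < 0 — FAILS  ← smallest positive counterexample

Answer: x = 1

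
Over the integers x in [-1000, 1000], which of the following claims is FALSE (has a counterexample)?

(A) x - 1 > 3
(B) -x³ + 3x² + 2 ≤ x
(A) x = 0: LHS = 0 - 1 = -1; -1 > 3 — FAILS
(B) x = 0: LHS = -0³ + 3·0² + 2 = 2; 2 ≤ 0 — FAILS

Answer: Both A and B are false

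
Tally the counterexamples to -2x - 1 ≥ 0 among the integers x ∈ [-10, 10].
Counterexamples in [-10, 10]: {0, 1, 2, 3, 4, 5, 6, 7, 8, 9, 10}.

Counting them gives 11 values.

Answer: 11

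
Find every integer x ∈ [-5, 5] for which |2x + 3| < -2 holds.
An absolute value is never negative, so the left side is ≥ 0 for every x, while the right side is -2. Tightest case in [-5, 5] is x = -1:
x = -1: LHS = |2·(-1) + 3| = |1| = 1; 1 < -2 — FAILS
Hence LHS − RHS is never negative, i.e. LHS ≥ RHS throughout, so the claimed relation (<) fails for every integer in [-5, 5].

Answer: None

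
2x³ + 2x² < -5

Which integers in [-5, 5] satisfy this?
Holds for: {-5, -4, -3, -2}
Fails for: {-1, 0, 1, 2, 3, 4, 5}

Answer: {-5, -4, -3, -2}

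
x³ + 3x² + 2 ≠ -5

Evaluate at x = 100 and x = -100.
x = 100: LHS = 100³ + 3·100² + 2 = 1030002; 1030002 ≠ -5 — holds
x = -100: LHS = (-100)³ + 3·(-100)² + 2 = -969998; -969998 ≠ -5 — holds

Answer: Yes, holds for both x = 100 and x = -100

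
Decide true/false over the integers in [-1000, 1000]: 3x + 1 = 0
The claim fails at x = 0:
x = 0: LHS = 3·0 + 1 = 1; 1 = 0 — FAILS

Because a single integer refutes it, the statement is false.

Answer: False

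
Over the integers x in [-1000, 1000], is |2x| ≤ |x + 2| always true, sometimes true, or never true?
Holds at x = 0: LHS = |2·0| = |0| = 0, RHS = |0 + 2| = |2| = 2; 0 ≤ 2 — holds
Fails at x = -1: LHS = |2·(-1)| = |-2| = 2, RHS = |(-1) + 2| = |1| = 1; 2 ≤ 1 — FAILS
It is satisfied by some integers in the range but not all.

Answer: Sometimes true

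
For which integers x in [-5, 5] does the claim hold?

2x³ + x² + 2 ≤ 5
Holds for: {-5, -4, -3, -2, -1, 0, 1}
Fails for: {2, 3, 4, 5}

Answer: {-5, -4, -3, -2, -1, 0, 1}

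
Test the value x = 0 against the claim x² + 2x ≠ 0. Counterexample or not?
Substitute x = 0 into the relation:
x = 0: LHS = 0² + 2·0 = 0; 0 ≠ 0 — FAILS

Since the claim fails at x = 0, this value is a counterexample.

Answer: Yes, x = 0 is a counterexample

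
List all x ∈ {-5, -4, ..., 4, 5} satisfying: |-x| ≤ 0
Holds for: {0}
Fails for: {-5, -4, -3, -2, -1, 1, 2, 3, 4, 5}

Answer: {0}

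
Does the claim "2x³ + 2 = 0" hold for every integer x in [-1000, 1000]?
The claim fails at x = 0:
x = 0: LHS = 2·0³ + 2 = 2; 2 = 0 — FAILS

Because a single integer refutes it, the statement is false.

Answer: False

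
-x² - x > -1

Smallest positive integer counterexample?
Testing positive integers:
x = 1: LHS = -1² - 1 = -2; -2 > -1 — FAILS  ← smallest positive counterexample

Answer: x = 1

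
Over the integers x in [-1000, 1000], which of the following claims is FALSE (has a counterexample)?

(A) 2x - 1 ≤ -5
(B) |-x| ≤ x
(A) x = 0: LHS = 2·0 - 1 = -1; -1 ≤ -5 — FAILS
(B) x = -1: LHS = |-(-1)| = |1| = 1; 1 ≤ -1 — FAILS

Answer: Both A and B are false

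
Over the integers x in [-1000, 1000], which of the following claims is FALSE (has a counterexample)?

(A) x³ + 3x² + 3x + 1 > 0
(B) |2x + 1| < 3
(A) x = -1: LHS = (-1)³ + 3·(-1)² + 3·(-1) + 1 = 0; 0 > 0 — FAILS
(B) x = 1: LHS = |2·1 + 1| = |3| = 3; 3 < 3 — FAILS

Answer: Both A and B are false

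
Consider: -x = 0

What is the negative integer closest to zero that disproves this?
Testing negative integers from -1 downward:
x = -1: LHS = -(-1) = 1; 1 = 0 — FAILS  ← closest negative counterexample to 0

Answer: x = -1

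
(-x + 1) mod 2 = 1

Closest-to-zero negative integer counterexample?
Testing negative integers from -1 downward:
x = -1: LHS = (-(-1) + 1) mod 2 = 2 mod 2 = 0; 0 = 1 — FAILS  ← closest negative counterexample to 0

Answer: x = -1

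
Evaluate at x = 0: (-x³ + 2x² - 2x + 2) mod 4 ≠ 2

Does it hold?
x = 0: LHS = (-0³ + 2·0² - 2·0 + 2) mod 4 = 2 mod 4 = 2; 2 ≠ 2 — FAILS

The relation fails at x = 0, so x = 0 is a counterexample.

Answer: No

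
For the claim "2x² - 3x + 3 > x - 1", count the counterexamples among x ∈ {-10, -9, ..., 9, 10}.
Over all integers in [-10, 10], LHS − RHS is smallest at x = 1, where it equals 2:
x = 1: LHS = 2·1² - 3·1 + 3 = 2, RHS = 1 - 1 = 0; 2 > 0 — holds
At the ends of the range:
x = -10: LHS = 2·(-10)² - 3·(-10) + 3 = 233, RHS = (-10) - 1 = -11; 233 > -11 — holds
x = 10: LHS = 2·10² - 3·10 + 3 = 173, RHS = 10 - 1 = 9; 173 > 9 — holds
Hence LHS − RHS is never zero or negative, i.e. LHS > RHS throughout, so the relation holds for every integer in [-10, 10].

No counterexample appears in that range.

Answer: 0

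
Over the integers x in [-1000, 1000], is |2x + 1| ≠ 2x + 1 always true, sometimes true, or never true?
Holds at x = -1: LHS = |2·(-1) + 1| = |-1| = 1, RHS = 2·(-1) + 1 = -1; 1 ≠ -1 — holds
Fails at x = 0: LHS = |2·0 + 1| = |1| = 1, RHS = 2·0 + 1 = 1; 1 ≠ 1 — FAILS
It is satisfied by some integers in the range but not all.

Answer: Sometimes true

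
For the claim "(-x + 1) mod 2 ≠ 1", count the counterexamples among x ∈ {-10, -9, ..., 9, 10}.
Counterexamples in [-10, 10]: {-10, -8, -6, -4, -2, 0, 2, 4, 6, 8, 10}.

Counting them gives 11 values.

Answer: 11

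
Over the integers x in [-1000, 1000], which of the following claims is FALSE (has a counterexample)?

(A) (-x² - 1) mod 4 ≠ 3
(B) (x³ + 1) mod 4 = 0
(A) x = 0: LHS = (-0² - 1) mod 4 = (-1) mod 4 = 3; 3 ≠ 3 — FAILS
(B) x = 0: LHS = (0³ + 1) mod 4 = 1 mod 4 = 1; 1 = 0 — FAILS

Answer: Both A and B are false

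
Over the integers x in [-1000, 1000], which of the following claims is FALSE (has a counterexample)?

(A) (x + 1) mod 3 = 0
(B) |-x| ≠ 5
(A) x = 0: LHS = (0 + 1) mod 3 = 1 mod 3 = 1; 1 = 0 — FAILS
(B) x = 5: LHS = |-5| = 5; 5 ≠ 5 — FAILS

Answer: Both A and B are false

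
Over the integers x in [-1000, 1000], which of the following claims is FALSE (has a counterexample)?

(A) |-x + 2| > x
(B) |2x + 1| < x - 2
(A) x = 1: LHS = |-1 + 2| = |1| = 1; 1 > 1 — FAILS
(B) x = 0: LHS = |2·0 + 1| = |1| = 1, RHS = 0 - 2 = -2; 1 < -2 — FAILS

Answer: Both A and B are false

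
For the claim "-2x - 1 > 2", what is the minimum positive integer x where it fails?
Testing positive integers:
x = 1: LHS = -2·1 - 1 = -3; -3 > 2 — FAILS  ← smallest positive counterexample

Answer: x = 1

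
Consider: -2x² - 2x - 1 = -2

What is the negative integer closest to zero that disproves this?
Testing negative integers from -1 downward:
x = -1: LHS = -2·(-1)² - 2·(-1) - 1 = -1; -1 = -2 — FAILS  ← closest negative counterexample to 0

Answer: x = -1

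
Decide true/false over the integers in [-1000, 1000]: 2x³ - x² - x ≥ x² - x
The claim fails at x = -1:
x = -1: LHS = 2·(-1)³ - (-1)² - (-1) = -2, RHS = (-1)² - (-1) = 2; -2 ≥ 2 — FAILS

Because a single integer refutes it, the statement is false.

Answer: False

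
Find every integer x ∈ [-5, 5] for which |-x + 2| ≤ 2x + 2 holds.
Holds for: {0, 1, 2, 3, 4, 5}
Fails for: {-5, -4, -3, -2, -1}

Answer: {0, 1, 2, 3, 4, 5}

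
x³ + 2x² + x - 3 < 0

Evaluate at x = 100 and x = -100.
x = 100: LHS = 100³ + 2·100² + 100 - 3 = 1020097; 1020097 < 0 — FAILS
x = -100: LHS = (-100)³ + 2·(-100)² + (-100) - 3 = -980103; -980103 < 0 — holds

Answer: Partially: fails for x = 100, holds for x = -100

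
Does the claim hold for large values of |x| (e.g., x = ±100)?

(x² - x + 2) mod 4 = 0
x = 100: LHS = (100² - 100 + 2) mod 4 = 9902 mod 4 = 2; 2 = 0 — FAILS
x = -100: LHS = ((-100)² - (-100) + 2) mod 4 = 10102 mod 4 = 2; 2 = 0 — FAILS

Answer: No, fails for both x = 100 and x = -100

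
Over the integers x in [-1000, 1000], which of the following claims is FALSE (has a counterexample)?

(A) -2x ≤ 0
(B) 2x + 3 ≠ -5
(A) x = -1: LHS = -2·(-1) = 2; 2 ≤ 0 — FAILS
(B) x = -4: LHS = 2·(-4) + 3 = -5; -5 ≠ -5 — FAILS

Answer: Both A and B are false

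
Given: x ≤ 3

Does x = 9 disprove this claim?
Substitute x = 9 into the relation:
x = 9: 9 ≤ 3 — FAILS

Since the claim fails at x = 9, this value is a counterexample.

Answer: Yes, x = 9 is a counterexample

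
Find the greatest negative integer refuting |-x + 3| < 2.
Testing negative integers from -1 downward:
x = -1: LHS = |-(-1) + 3| = |4| = 4; 4 < 2 — FAILS  ← closest negative counterexample to 0

Answer: x = -1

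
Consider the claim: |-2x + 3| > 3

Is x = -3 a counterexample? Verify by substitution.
Substitute x = -3 into the relation:
x = -3: LHS = |-2·(-3) + 3| = |9| = 9; 9 > 3 — holds

The claim holds here, so x = -3 is not a counterexample. (A counterexample exists elsewhere, e.g. x = 0.)

Answer: No, x = -3 is not a counterexample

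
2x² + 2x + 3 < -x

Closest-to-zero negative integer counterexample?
Testing negative integers from -1 downward:
x = -1: LHS = 2·(-1)² + 2·(-1) + 3 = 3, RHS = -(-1) = 1; 3 < 1 — FAILS  ← closest negative counterexample to 0

Answer: x = -1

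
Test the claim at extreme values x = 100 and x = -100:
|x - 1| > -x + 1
x = 100: LHS = |100 - 1| = |99| = 99, RHS = -100 + 1 = -99; 99 > -99 — holds
x = -100: LHS = |(-100) - 1| = |-101| = 101, RHS = -(-100) + 1 = 101; 101 > 101 — FAILS

Answer: Partially: holds for x = 100, fails for x = -100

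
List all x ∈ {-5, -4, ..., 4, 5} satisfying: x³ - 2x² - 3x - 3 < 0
Holds for: {-5, -4, -3, -2, -1, 0, 1, 2, 3}
Fails for: {4, 5}

Answer: {-5, -4, -3, -2, -1, 0, 1, 2, 3}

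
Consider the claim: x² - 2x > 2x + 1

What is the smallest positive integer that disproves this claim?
Testing positive integers:
x = 1: LHS = 1² - 2·1 = -1, RHS = 2·1 + 1 = 3; -1 > 3 — FAILS  ← smallest positive counterexample

Answer: x = 1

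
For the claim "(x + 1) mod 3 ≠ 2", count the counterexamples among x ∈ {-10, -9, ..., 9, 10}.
Counterexamples in [-10, 10]: {-8, -5, -2, 1, 4, 7, 10}.

Counting them gives 7 values.

Answer: 7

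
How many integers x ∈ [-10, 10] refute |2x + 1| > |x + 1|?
Counterexamples in [-10, 10]: {0}.

Counting them gives 1 values.

Answer: 1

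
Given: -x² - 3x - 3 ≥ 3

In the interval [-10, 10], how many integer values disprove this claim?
Counterexamples in [-10, 10]: {-10, -9, -8, -7, -6, -5, -4, -3, -2, -1, 0, 1, 2, 3, 4, 5, 6, 7, 8, 9, 10}.

Counting them gives 21 values.

Answer: 21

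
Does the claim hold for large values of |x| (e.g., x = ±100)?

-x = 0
x = 100: -100 = 0 — FAILS
x = -100: LHS = -(-100) = 100; 100 = 0 — FAILS

Answer: No, fails for both x = 100 and x = -100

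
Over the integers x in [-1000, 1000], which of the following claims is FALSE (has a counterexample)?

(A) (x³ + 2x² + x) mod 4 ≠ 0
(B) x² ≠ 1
(A) x = 0: LHS = (0³ + 2·0² + 0) mod 4 = 0 mod 4 = 0; 0 ≠ 0 — FAILS
(B) x = 1: LHS = 1² = 1; 1 ≠ 1 — FAILS

Answer: Both A and B are false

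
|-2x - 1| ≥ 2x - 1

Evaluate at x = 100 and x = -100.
x = 100: LHS = |-2·100 - 1| = |-201| = 201, RHS = 2·100 - 1 = 199; 201 ≥ 199 — holds
x = -100: LHS = |-2·(-100) - 1| = |199| = 199, RHS = 2·(-100) - 1 = -201; 199 ≥ -201 — holds

Answer: Yes, holds for both x = 100 and x = -100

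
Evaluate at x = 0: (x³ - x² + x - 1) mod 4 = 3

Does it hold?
x = 0: LHS = (0³ - 0² + 0 - 1) mod 4 = (-1) mod 4 = 3; 3 = 3 — holds

The relation is satisfied at x = 0.

Answer: Yes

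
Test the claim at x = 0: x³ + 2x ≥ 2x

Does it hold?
x = 0: LHS = 0³ + 2·0 = 0, RHS = 2·0 = 0; 0 ≥ 0 — holds

The relation is satisfied at x = 0.

Answer: Yes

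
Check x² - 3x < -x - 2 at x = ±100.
x = 100: LHS = 100² - 3·100 = 9700, RHS = -100 - 2 = -102; 9700 < -102 — FAILS
x = -100: LHS = (-100)² - 3·(-100) = 10300, RHS = -(-100) - 2 = 98; 10300 < 98 — FAILS

Answer: No, fails for both x = 100 and x = -100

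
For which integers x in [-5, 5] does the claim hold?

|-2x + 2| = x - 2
Over all integers in [-5, 5], LHS − RHS is always positive; it is smallest at x = 1, where it equals 1:
x = 1: LHS = |-2·1 + 2| = |0| = 0, RHS = 1 - 2 = -1; 0 = -1 — FAILS
At the ends of the range:
x = -5: LHS = |-2·(-5) + 2| = |12| = 12, RHS = (-5) - 2 = -7; 12 = -7 — FAILS
x = 5: LHS = |-2·5 + 2| = |-8| = 8, RHS = 5 - 2 = 3; 8 = 3 — FAILS
Hence LHS − RHS is never 0, i.e. the two sides are never equal, so the claimed relation (=) fails for every integer in [-5, 5].

Answer: None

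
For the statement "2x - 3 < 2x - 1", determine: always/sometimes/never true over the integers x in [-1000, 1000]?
Over all integers in [-1000, 1000], LHS − RHS is largest at x = 0, where it equals -2:
x = 0: LHS = 2·0 - 3 = -3, RHS = 2·0 - 1 = -1; -3 < -1 — holds
At the ends of the range:
x = -1000: LHS = 2·(-1000) - 3 = -2003, RHS = 2·(-1000) - 1 = -2001; -2003 < -2001 — holds
x = 1000: LHS = 2·1000 - 3 = 1997, RHS = 2·1000 - 1 = 1999; 1997 < 1999 — holds
Hence LHS − RHS is never zero or positive, i.e. LHS < RHS throughout, so the relation holds for every integer in [-1000, 1000].

No counterexample exists.

Answer: Always true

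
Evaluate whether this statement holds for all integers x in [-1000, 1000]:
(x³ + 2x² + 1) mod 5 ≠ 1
The claim fails at x = 0:
x = 0: LHS = (0³ + 2·0² + 1) mod 5 = 1 mod 5 = 1; 1 ≠ 1 — FAILS

Because a single integer refutes it, the statement is false.

Answer: False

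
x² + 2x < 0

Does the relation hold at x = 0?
x = 0: LHS = 0² + 2·0 = 0; 0 < 0 — FAILS

The relation fails at x = 0, so x = 0 is a counterexample.

Answer: No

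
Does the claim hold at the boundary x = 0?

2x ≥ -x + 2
x = 0: LHS = 2·0 = 0, RHS = -0 + 2 = 2; 0 ≥ 2 — FAILS

The relation fails at x = 0, so x = 0 is a counterexample.

Answer: No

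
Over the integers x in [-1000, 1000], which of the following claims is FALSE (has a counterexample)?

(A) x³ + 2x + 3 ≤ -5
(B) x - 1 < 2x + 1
(A) x = 0: LHS = 0³ + 2·0 + 3 = 3; 3 ≤ -5 — FAILS
(B) x = -2: LHS = (-2) - 1 = -3, RHS = 2·(-2) + 1 = -3; -3 < -3 — FAILS

Answer: Both A and B are false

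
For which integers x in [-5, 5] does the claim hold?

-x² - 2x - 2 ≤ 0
Over all integers in [-5, 5], LHS − RHS is largest at x = -1, where it equals -1:
x = -1: LHS = -(-1)² - 2·(-1) - 2 = -1; -1 ≤ 0 — holds
At the ends of the range:
x = -5: LHS = -(-5)² - 2·(-5) - 2 = -17; -17 ≤ 0 — holds
x = 5: LHS = -5² - 2·5 - 2 = -37; -37 ≤ 0 — holds
Hence LHS − RHS is never positive, i.e. LHS ≤ RHS throughout, so the relation holds for every integer in [-5, 5].

Answer: All integers in [-5, 5]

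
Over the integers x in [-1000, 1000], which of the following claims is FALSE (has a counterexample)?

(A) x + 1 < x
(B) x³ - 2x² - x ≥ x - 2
(A) x = 0: LHS = 0 + 1 = 1; 1 < 0 — FAILS
(B) x = 1: LHS = 1³ - 2·1² - 1 = -2, RHS = 1 - 2 = -1; -2 ≥ -1 — FAILS

Answer: Both A and B are false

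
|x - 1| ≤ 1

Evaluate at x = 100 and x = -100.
x = 100: LHS = |100 - 1| = |99| = 99; 99 ≤ 1 — FAILS
x = -100: LHS = |(-100) - 1| = |-101| = 101; 101 ≤ 1 — FAILS

Answer: No, fails for both x = 100 and x = -100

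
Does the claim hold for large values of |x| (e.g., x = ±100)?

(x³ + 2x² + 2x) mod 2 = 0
x = 100: LHS = (100³ + 2·100² + 2·100) mod 2 = 1020200 mod 2 = 0; 0 = 0 — holds
x = -100: LHS = ((-100)³ + 2·(-100)² + 2·(-100)) mod 2 = (-980200) mod 2 = 0; 0 = 0 — holds

Answer: Yes, holds for both x = 100 and x = -100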